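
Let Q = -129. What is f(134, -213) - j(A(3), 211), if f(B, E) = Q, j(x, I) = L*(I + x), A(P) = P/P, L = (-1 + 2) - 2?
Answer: 83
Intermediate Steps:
L = -1 (L = 1 - 2 = -1)
A(P) = 1
j(x, I) = -I - x (j(x, I) = -(I + x) = -I - x)
f(B, E) = -129
f(134, -213) - j(A(3), 211) = -129 - (-1*211 - 1*1) = -129 - (-211 - 1) = -129 - 1*(-212) = -129 + 212 = 83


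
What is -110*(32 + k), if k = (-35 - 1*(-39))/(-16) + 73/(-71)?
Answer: -479875/142 ≈ -3379.4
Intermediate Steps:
k = -363/284 (k = (-35 + 39)*(-1/16) + 73*(-1/71) = 4*(-1/16) - 73/71 = -¼ - 73/71 = -363/284 ≈ -1.2782)
-110*(32 + k) = -110*(32 - 363/284) = -110*8725/284 = -479875/142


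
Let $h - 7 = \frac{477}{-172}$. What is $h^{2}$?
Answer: $\frac{528529}{29584} \approx 17.865$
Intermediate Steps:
$h = \frac{727}{172}$ ($h = 7 + \frac{477}{-172} = 7 + 477 \left(- \frac{1}{172}\right) = 7 - \frac{477}{172} = \frac{727}{172} \approx 4.2267$)
$h^{2} = \left(\frac{727}{172}\right)^{2} = \frac{528529}{29584}$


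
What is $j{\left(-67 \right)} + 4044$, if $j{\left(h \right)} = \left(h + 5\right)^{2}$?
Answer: $7888$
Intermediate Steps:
$j{\left(h \right)} = \left(5 + h\right)^{2}$
$j{\left(-67 \right)} + 4044 = \left(5 - 67\right)^{2} + 4044 = \left(-62\right)^{2} + 4044 = 3844 + 4044 = 7888$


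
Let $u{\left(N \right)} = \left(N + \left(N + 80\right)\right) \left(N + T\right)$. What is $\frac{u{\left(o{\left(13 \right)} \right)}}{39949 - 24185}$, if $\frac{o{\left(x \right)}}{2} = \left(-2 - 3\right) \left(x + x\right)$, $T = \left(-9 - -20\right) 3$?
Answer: $\frac{24970}{3941} \approx 6.336$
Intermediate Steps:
$T = 33$ ($T = \left(-9 + 20\right) 3 = 11 \cdot 3 = 33$)
$o{\left(x \right)} = - 20 x$ ($o{\left(x \right)} = 2 \left(-2 - 3\right) \left(x + x\right) = 2 \left(- 5 \cdot 2 x\right) = 2 \left(- 10 x\right) = - 20 x$)
$u{\left(N \right)} = \left(33 + N\right) \left(80 + 2 N\right)$ ($u{\left(N \right)} = \left(N + \left(N + 80\right)\right) \left(N + 33\right) = \left(N + \left(80 + N\right)\right) \left(33 + N\right) = \left(80 + 2 N\right) \left(33 + N\right) = \left(33 + N\right) \left(80 + 2 N\right)$)
$\frac{u{\left(o{\left(13 \right)} \right)}}{39949 - 24185} = \frac{2640 + 2 \left(\left(-20\right) 13\right)^{2} + 146 \left(\left(-20\right) 13\right)}{39949 - 24185} = \frac{2640 + 2 \left(-260\right)^{2} + 146 \left(-260\right)}{15764} = \left(2640 + 2 \cdot 67600 - 37960\right) \frac{1}{15764} = \left(2640 + 135200 - 37960\right) \frac{1}{15764} = 99880 \cdot \frac{1}{15764} = \frac{24970}{3941}$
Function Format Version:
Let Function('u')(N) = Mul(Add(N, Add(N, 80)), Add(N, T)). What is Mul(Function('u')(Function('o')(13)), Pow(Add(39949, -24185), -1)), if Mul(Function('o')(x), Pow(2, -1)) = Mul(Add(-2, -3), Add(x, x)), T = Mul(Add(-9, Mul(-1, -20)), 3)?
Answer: Rational(24970, 3941) ≈ 6.3360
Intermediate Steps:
T = 33 (T = Mul(Add(-9, 20), 3) = Mul(11, 3) = 33)
Function('o')(x) = Mul(-20, x) (Function('o')(x) = Mul(2, Mul(Add(-2, -3), Add(x, x))) = Mul(2, Mul(-5, Mul(2, x))) = Mul(2, Mul(-10, x)) = Mul(-20, x))
Function('u')(N) = Mul(Add(33, N), Add(80, Mul(2, N))) (Function('u')(N) = Mul(Add(N, Add(N, 80)), Add(N, 33)) = Mul(Add(N, Add(80, N)), Add(33, N)) = Mul(Add(80, Mul(2, N)), Add(33, N)) = Mul(Add(33, N), Add(80, Mul(2, N))))
Mul(Function('u')(Function('o')(13)), Pow(Add(39949, -24185), -1)) = Mul(Add(2640, Mul(2, Pow(Mul(-20, 13), 2)), Mul(146, Mul(-20, 13))), Pow(Add(39949, -24185), -1)) = Mul(Add(2640, Mul(2, Pow(-260, 2)), Mul(146, -260)), Pow(15764, -1)) = Mul(Add(2640, Mul(2, 67600), -37960), Rational(1, 15764)) = Mul(Add(2640, 135200, -37960), Rational(1, 15764)) = Mul(99880, Rational(1, 15764)) = Rational(24970, 3941)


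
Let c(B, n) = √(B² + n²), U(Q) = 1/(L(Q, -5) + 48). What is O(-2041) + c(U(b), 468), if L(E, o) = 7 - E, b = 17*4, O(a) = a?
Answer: -2041 + √37015057/13 ≈ -1573.0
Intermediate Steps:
b = 68
U(Q) = 1/(55 - Q) (U(Q) = 1/((7 - Q) + 48) = 1/(55 - Q))
O(-2041) + c(U(b), 468) = -2041 + √((-1/(-55 + 68))² + 468²) = -2041 + √((-1/13)² + 219024) = -2041 + √(1/169 + 219024) = -2041 + √(37015057/169) = -2041 + √37015057/13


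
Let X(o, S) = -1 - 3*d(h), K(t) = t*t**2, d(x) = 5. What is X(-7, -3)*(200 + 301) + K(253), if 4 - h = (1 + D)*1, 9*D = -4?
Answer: 16186261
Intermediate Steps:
D = -4/9 (D = (1/9)*(-4) = -4/9 ≈ -0.44444)
h = 31/9 (h = 4 - (1 - 4/9) = 4 - 5/9 = 31/9 ≈ 3.4444)
K(t) = t**3
X(o, S) = -16 (X(o, S) = -1 - 3*5 = -1 - 15 = -16)
X(-7, -3)*(200 + 301) + K(253) = -16*(200 + 301) + 253**3 = -16*501 + 16194277 = -8016 + 16194277 = 16186261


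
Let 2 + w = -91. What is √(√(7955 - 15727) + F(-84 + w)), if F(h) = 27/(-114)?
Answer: √(-342 + 2888*I*√1943)/38 ≈ 6.6303 + 6.6482*I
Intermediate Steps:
w = -93 (w = -2 - 91 = -93)
F(h) = -9/38 (F(h) = 27*(-1/114) = -9/38)
√(√(7955 - 15727) + F(-84 + w)) = √(√(7955 - 15727) - 9/38) = √(√(-7772) - 9/38) = √(2*I*√1943 - 9/38) = √(-9/38 + 2*I*√1943)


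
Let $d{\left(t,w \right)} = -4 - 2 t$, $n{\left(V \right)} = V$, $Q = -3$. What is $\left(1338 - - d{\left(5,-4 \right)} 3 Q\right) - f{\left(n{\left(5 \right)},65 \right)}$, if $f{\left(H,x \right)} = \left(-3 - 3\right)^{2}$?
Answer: $1428$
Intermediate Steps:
$f{\left(H,x \right)} = 36$ ($f{\left(H,x \right)} = \left(-6\right)^{2} = 36$)
$\left(1338 - - d{\left(5,-4 \right)} 3 Q\right) - f{\left(n{\left(5 \right)},65 \right)} = \left(1338 - - (-4 - 10) 3 \left(-3\right)\right) - 36 = \left(1338 - \left(-1\right) \left(-14\right) 3 \left(-3\right)\right) - 36 = \left(1338 - 14 \cdot 3 \left(-3\right)\right) - 36 = \left(1338 - 42 \left(-3\right)\right) - 36 = \left(1338 - -126\right) - 36 = \left(1338 + 126\right) - 36 = 1464 - 36 = 1428$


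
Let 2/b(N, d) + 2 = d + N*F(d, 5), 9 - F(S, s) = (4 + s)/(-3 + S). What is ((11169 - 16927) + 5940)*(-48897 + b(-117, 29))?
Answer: -17540430362/1971 ≈ -8.8992e+6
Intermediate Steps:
F(S, s) = 9 - (4 + s)/(-3 + S)
b(N, d) = 2/(-2 + d + N*(-36 + 9*d)/(-3 + d)) (b(N, d) = 2/(-2 + (d + N*((-31 - 1*5 + 9*d)/(-3 + d)))) = 2/(-2 + (d + N*((-31 - 5 + 9*d)/(-3 + d)))) = 2/(-2 + (d + N*((-36 + 9*d)/(-3 + d)))) = 2/(-2 + (d + N*(-36 + 9*d)/(-3 + d))) = 2/(-2 + d + N*(-36 + 9*d)/(-3 + d)))
((11169 - 16927) + 5940)*(-48897 + b(-117, 29)) = ((11169 - 16927) + 5940)*(-48897 + 2*(-3 + 29)/((-3 + 29)*(-2 + 29) + 9*(-117)*(-4 + 29))) = (-5758 + 5940)*(-48897 + 2*26/(26*27 + 9*(-117)*25)) = 182*(-48897 + 2*26/(702 - 26325)) = 182*(-48897 + 2*26/(-25623)) = 182*(-48897 + 2*(-1/25623)*26) = 182*(-48897 - 4/1971) = 182*(-96375991/1971) = -17540430362/1971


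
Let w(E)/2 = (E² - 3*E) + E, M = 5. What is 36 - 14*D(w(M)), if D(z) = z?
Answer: -384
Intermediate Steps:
w(E) = -4*E + 2*E² (w(E) = 2*((E² - 3*E) + E) = 2*(E² - 2*E) = -4*E + 2*E²)
36 - 14*D(w(M)) = 36 - 28*5*(-2 + 5) = 36 - 28*5*3 = 36 - 14*30 = 36 - 420 = -384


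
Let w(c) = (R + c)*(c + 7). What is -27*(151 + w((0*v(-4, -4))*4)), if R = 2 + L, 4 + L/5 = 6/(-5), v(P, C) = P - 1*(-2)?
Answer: 459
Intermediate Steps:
v(P, C) = 2 + P (v(P, C) = P + 2 = 2 + P)
L = -26 (L = -20 + 5*(6/(-5)) = -20 + 5*(6*(-⅕)) = -20 + 5*(-6/5) = -20 - 6 = -26)
R = -24 (R = 2 - 26 = -24)
w(c) = (-24 + c)*(7 + c) (w(c) = (-24 + c)*(c + 7) = (-24 + c)*(7 + c))
-27*(151 + w((0*v(-4, -4))*4)) = -27*(151 + (-168 + ((0*(2 - 4))*4)² - 17*0*(2 - 4)*4)) = -27*(151 + (-168 + ((0*(-2))*4)² - 17*0*(-2)*4)) = -27*(151 + (-168 + (0*4)² - 0*4)) = -27*(151 + (-168 + 0² - 17*0)) = -27*(151 + (-168 + 0 + 0)) = -27*(151 - 168) = -27*(-17) = 459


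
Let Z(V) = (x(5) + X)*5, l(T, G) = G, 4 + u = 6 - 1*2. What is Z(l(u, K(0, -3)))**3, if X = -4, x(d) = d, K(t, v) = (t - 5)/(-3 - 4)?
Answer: 125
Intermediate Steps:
K(t, v) = 5/7 - t/7 (K(t, v) = (-5 + t)/(-7) = (-5 + t)*(-1/7) = 5/7 - t/7)
u = 0 (u = -4 + (6 - 1*2) = -4 + (6 - 2) = -4 + 4 = 0)
Z(V) = 5 (Z(V) = (5 - 4)*5 = 1*5 = 5)
Z(l(u, K(0, -3)))**3 = 5**3 = 125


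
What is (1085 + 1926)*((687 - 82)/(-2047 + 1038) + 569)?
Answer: 1726856676/1009 ≈ 1.7115e+6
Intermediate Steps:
(1085 + 1926)*((687 - 82)/(-2047 + 1038) + 569) = 3011*(605/(-1009) + 569) = 3011*(605*(-1/1009) + 569) = 3011*(-605/1009 + 569) = 3011*(573516/1009) = 1726856676/1009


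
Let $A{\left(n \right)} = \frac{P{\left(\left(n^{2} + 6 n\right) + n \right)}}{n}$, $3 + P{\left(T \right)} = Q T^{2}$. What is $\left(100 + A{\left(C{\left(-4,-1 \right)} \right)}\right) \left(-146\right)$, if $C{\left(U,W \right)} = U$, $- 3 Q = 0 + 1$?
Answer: $- \frac{32923}{2} \approx -16462.0$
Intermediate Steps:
$Q = - \frac{1}{3}$ ($Q = - \frac{0 + 1}{3} = \left(- \frac{1}{3}\right) 1 = - \frac{1}{3} \approx -0.33333$)
$P{\left(T \right)} = -3 - \frac{T^{2}}{3}$
$A{\left(n \right)} = \frac{-3 - \frac{\left(n^{2} + 7 n\right)^{2}}{3}}{n}$ ($A{\left(n \right)} = \frac{-3 - \frac{\left(\left(n^{2} + 6 n\right) + n\right)^{2}}{3}}{n} = \frac{-3 - \frac{\left(n^{2} + 7 n\right)^{2}}{3}}{n}$)
$\left(100 + A{\left(C{\left(-4,-1 \right)} \right)}\right) \left(-146\right) = \left(100 - \left(- \frac{3}{4} - \frac{4 \left(7 - 4\right)^{2}}{3}\right)\right) \left(-146\right) = \left(100 - \left(- \frac{3}{4} - \frac{4 \cdot 3^{2}}{3}\right)\right) \left(-146\right) = \left(100 - \left(- \frac{3}{4} - 12\right)\right) \left(-146\right) = \left(100 + \left(\frac{3}{4} + 12\right)\right) \left(-146\right) = \left(100 + \frac{51}{4}\right) \left(-146\right) = \frac{451}{4} \left(-146\right) = - \frac{32923}{2}$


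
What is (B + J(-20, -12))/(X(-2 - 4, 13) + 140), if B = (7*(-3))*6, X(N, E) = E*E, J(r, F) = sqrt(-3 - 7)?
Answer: -42/103 + I*sqrt(10)/309 ≈ -0.40777 + 0.010234*I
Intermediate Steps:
J(r, F) = I*sqrt(10) (J(r, F) = sqrt(-10) = I*sqrt(10))
X(N, E) = E**2
B = -126 (B = -21*6 = -126)
(B + J(-20, -12))/(X(-2 - 4, 13) + 140) = (-126 + I*sqrt(10))/(13**2 + 140) = (-126 + I*sqrt(10))/(169 + 140) = (-126 + I*sqrt(10))/309 = (-126 + I*sqrt(10))*(1/309) = -42/103 + I*sqrt(10)/309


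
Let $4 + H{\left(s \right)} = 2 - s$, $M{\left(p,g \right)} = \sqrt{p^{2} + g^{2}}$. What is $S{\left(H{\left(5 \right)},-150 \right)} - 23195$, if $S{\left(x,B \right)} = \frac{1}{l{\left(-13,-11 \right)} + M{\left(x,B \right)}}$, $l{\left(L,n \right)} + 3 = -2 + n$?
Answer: $- \frac{517086119}{22293} + \frac{\sqrt{22549}}{22293} \approx -23195.0$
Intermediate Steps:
$l{\left(L,n \right)} = -5 + n$ ($l{\left(L,n \right)} = -3 + \left(-2 + n\right) = -5 + n$)
$M{\left(p,g \right)} = \sqrt{g^{2} + p^{2}}$
$H{\left(s \right)} = -2 - s$ ($H{\left(s \right)} = -4 - \left(-2 + s\right) = -2 - s$)
$S{\left(x,B \right)} = \frac{1}{-16 + \sqrt{B^{2} + x^{2}}}$ ($S{\left(x,B \right)} = \frac{1}{\left(-5 - 11\right) + \sqrt{B^{2} + x^{2}}} = \frac{1}{-16 + \sqrt{B^{2} + x^{2}}}$)
$S{\left(H{\left(5 \right)},-150 \right)} - 23195 = \frac{1}{-16 + \sqrt{\left(-150\right)^{2} + \left(-2 - 5\right)^{2}}} - 23195 = \frac{1}{-16 + \sqrt{22500 + \left(-2 - 5\right)^{2}}} - 23195 = \frac{1}{-16 + \sqrt{22500 + \left(-7\right)^{2}}} - 23195 = \frac{1}{-16 + \sqrt{22500 + 49}} - 23195 = \frac{1}{-16 + \sqrt{22549}} - 23195 = -23195 + \frac{1}{-16 + \sqrt{22549}}$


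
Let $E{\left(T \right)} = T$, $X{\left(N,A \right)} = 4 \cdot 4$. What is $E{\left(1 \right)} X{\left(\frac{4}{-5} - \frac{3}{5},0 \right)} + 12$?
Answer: $28$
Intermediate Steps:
$X{\left(N,A \right)} = 16$
$E{\left(1 \right)} X{\left(\frac{4}{-5} - \frac{3}{5},0 \right)} + 12 = 1 \cdot 16 + 12 = 16 + 12 = 28$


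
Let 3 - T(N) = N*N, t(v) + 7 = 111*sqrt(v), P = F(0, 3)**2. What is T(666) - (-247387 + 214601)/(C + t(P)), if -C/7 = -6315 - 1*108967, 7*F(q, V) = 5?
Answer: -1252887189335/2824662 ≈ -4.4355e+5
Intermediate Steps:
F(q, V) = 5/7 (F(q, V) = (1/7)*5 = 5/7)
C = 806974 (C = -7*(-6315 - 1*108967) = -7*(-6315 - 108967) = -7*(-115282) = 806974)
P = 25/49 (P = (5/7)**2 = 25/49 ≈ 0.51020)
t(v) = -7 + 111*sqrt(v)
T(N) = 3 - N**2 (T(N) = 3 - N*N = 3 - N**2)
T(666) - (-247387 + 214601)/(C + t(P)) = (3 - 1*666**2) - (-247387 + 214601)/(806974 + (-7 + 111*sqrt(25/49))) = (3 - 1*443556) - (-32786)/(806974 + (-7 + 111*(5/7))) = (3 - 443556) - (-32786)/(806974 + (-7 + 555/7)) = -443553 - (-32786)/(806974 + 506/7) = -443553 - (-32786)/5649324/7 = -443553 - (-32786)*7/5649324 = -443553 - 1*(-114751/2824662) = -443553 + 114751/2824662 = -1252887189335/2824662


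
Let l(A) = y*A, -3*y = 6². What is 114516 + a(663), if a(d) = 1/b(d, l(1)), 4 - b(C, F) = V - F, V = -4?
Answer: 458063/4 ≈ 1.1452e+5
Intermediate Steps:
y = -12 (y = -⅓*6² = -⅓*36 = -12)
l(A) = -12*A
b(C, F) = 8 + F (b(C, F) = 4 - (-4 - F) = 4 + (4 + F) = 8 + F)
a(d) = -¼ (a(d) = 1/(8 - 12*1) = 1/(8 - 12) = 1/(-4) = -¼)
114516 + a(663) = 114516 - ¼ = 458063/4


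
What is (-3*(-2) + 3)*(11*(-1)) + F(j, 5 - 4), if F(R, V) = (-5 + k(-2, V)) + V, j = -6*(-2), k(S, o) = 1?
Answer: -102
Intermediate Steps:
j = 12
F(R, V) = -4 + V (F(R, V) = (-5 + 1) + V = -4 + V)
(-3*(-2) + 3)*(11*(-1)) + F(j, 5 - 4) = (-3*(-2) + 3)*(11*(-1)) + (-4 + (5 - 4)) = (6 + 3)*(-11) + (-4 + 1) = 9*(-11) - 3 = -99 - 3 = -102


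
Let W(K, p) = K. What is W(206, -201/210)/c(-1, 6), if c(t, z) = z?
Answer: 103/3 ≈ 34.333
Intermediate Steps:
W(206, -201/210)/c(-1, 6) = 206/6 = 206*(⅙) = 103/3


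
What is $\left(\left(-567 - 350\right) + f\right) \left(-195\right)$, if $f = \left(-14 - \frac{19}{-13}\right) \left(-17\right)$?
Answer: $137250$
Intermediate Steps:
$f = \frac{2771}{13}$ ($f = \left(-14 - - \frac{19}{13}\right) \left(-17\right) = \left(-14 + \frac{19}{13}\right) \left(-17\right) = \left(- \frac{163}{13}\right) \left(-17\right) = \frac{2771}{13} \approx 213.15$)
$\left(\left(-567 - 350\right) + f\right) \left(-195\right) = \left(\left(-567 - 350\right) + \frac{2771}{13}\right) \left(-195\right) = \left(-917 + \frac{2771}{13}\right) \left(-195\right) = \left(- \frac{9150}{13}\right) \left(-195\right) = 137250$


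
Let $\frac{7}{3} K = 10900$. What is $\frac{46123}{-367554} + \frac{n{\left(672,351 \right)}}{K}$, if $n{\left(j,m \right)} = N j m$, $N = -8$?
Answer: $- \frac{36791418629}{91053150} \approx -404.07$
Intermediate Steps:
$K = \frac{32700}{7}$ ($K = \frac{3}{7} \cdot 10900 = \frac{32700}{7} \approx 4671.4$)
$n{\left(j,m \right)} = - 8 j m$
$\frac{46123}{-367554} + \frac{n{\left(672,351 \right)}}{K} = \frac{46123}{-367554} + \frac{\left(-8\right) 672 \cdot 351}{\frac{32700}{7}} = 46123 \left(- \frac{1}{367554}\right) - \frac{1100736}{2725} = - \frac{4193}{33414} - \frac{1100736}{2725} = - \frac{36791418629}{91053150}$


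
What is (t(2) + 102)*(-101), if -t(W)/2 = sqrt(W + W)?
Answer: -9898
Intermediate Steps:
t(W) = -2*sqrt(2)*sqrt(W) (t(W) = -2*sqrt(W + W) = -2*sqrt(2)*sqrt(W))
(t(2) + 102)*(-101) = (-2*sqrt(2)*sqrt(2) + 102)*(-101) = (-4 + 102)*(-101) = 98*(-101) = -9898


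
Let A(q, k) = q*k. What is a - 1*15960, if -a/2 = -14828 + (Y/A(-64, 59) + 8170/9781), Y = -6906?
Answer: 126409584991/9233264 ≈ 13691.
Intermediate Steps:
A(q, k) = k*q
a = 273772478431/9233264 (a = -2*(-14828 + (-6906/(59*(-64)) + 8170/9781)) = -2*(-14828 + (-6906/(-3776) + 8170*(1/9781))) = -2*(-14828 + (-6906*(-1/3776) + 8170/9781)) = -2*(-14828 + (3453/1888 + 8170/9781)) = -2*(-14828 + 49198753/18466528) = -2*(-273772478431/18466528) = 273772478431/9233264 ≈ 29651.)
a - 1*15960 = 273772478431/9233264 - 1*15960 = 273772478431/9233264 - 15960 = 126409584991/9233264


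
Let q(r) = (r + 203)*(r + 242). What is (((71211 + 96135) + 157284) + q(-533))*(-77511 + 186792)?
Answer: 45970145460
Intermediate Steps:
q(r) = (203 + r)*(242 + r)
(((71211 + 96135) + 157284) + q(-533))*(-77511 + 186792) = (((71211 + 96135) + 157284) + (49126 + (-533)² + 445*(-533)))*(-77511 + 186792) = ((167346 + 157284) + (49126 + 284089 - 237185))*109281 = (324630 + 96030)*109281 = 420660*109281 = 45970145460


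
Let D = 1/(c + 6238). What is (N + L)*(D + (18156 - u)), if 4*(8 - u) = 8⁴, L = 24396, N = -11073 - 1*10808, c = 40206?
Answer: 2239417288035/46444 ≈ 4.8218e+7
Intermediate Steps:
N = -21881 (N = -11073 - 10808 = -21881)
u = -1016 (u = 8 - ¼*8⁴ = 8 - ¼*4096 = 8 - 1024 = -1016)
D = 1/46444 (D = 1/(40206 + 6238) = 1/46444 ≈ 2.1531e-5)
(N + L)*(D + (18156 - u)) = (-21881 + 24396)*(1/46444 + (18156 - 1*(-1016))) = 2515*(1/46444 + (18156 + 1016)) = 2515*(1/46444 + 19172) = 2515*(890424369/46444) = 2239417288035/46444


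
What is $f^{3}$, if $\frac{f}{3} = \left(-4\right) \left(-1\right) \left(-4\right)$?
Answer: $-110592$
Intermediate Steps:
$f = -48$ ($f = 3 \left(-4\right) \left(-1\right) \left(-4\right) = 3 \cdot 4 \left(-4\right) = 3 \left(-16\right) = -48$)
$f^{3} = \left(-48\right)^{3} = -110592$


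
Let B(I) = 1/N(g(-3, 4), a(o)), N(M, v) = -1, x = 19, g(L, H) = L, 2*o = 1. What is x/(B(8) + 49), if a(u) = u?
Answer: 19/48 ≈ 0.39583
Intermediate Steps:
o = 1/2 (o = (1/2)*1 = 1/2 ≈ 0.50000)
B(I) = -1 (B(I) = 1/(-1) = -1)
x/(B(8) + 49) = 19/(-1 + 49) = 19/48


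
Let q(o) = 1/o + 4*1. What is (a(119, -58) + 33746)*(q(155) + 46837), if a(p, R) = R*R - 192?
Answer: 268037822808/155 ≈ 1.7293e+9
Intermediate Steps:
q(o) = 4 + 1/o (q(o) = 1/o + 4 = 4 + 1/o)
a(p, R) = -192 + R² (a(p, R) = R² - 192 = -192 + R²)
(a(119, -58) + 33746)*(q(155) + 46837) = ((-192 + (-58)²) + 33746)*((4 + 1/155) + 46837) = ((-192 + 3364) + 33746)*((4 + 1/155) + 46837) = (3172 + 33746)*(621/155 + 46837) = 36918*(7260356/155) = 268037822808/155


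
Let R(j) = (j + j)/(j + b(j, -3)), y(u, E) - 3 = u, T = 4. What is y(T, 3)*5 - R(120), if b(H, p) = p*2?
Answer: 625/19 ≈ 32.895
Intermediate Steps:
b(H, p) = 2*p
y(u, E) = 3 + u
R(j) = 2*j/(-6 + j) (R(j) = (j + j)/(j + 2*(-3)) = (2*j)/(j - 6) = (2*j)/(-6 + j) = 2*j/(-6 + j))
y(T, 3)*5 - R(120) = (3 + 4)*5 - 2*120/(-6 + 120) = 7*5 - 2*120/114 = 35 - 2*120/114 = 35 - 1*40/19 = 35 - 40/19 = 625/19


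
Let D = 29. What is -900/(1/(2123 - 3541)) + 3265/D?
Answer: 37013065/29 ≈ 1.2763e+6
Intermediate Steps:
-900/(1/(2123 - 3541)) + 3265/D = -900/(1/(2123 - 3541)) + 3265/29 = -900/(1/(-1418)) + 3265*(1/29) = -900/(-1/1418) + 3265/29 = -900*(-1418) + 3265/29 = 1276200 + 3265/29 = 37013065/29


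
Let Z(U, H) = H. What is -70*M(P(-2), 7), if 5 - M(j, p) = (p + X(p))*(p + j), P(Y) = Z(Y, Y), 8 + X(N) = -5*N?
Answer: -12950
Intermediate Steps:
X(N) = -8 - 5*N
P(Y) = Y
M(j, p) = 5 - (-8 - 4*p)*(j + p) (M(j, p) = 5 - (p + (-8 - 5*p))*(p + j) = 5 - (-8 - 4*p)*(j + p))
-70*M(P(-2), 7) = -70*(5 + 4*7² + 8*(-2) + 8*7 + 4*(-2)*7) = -70*(5 + 4*49 - 16 + 56 - 56) = -70*(5 + 196 - 16 + 56 - 56) = -70*185 = -12950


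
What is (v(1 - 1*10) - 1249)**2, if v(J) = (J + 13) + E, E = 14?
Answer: 1515361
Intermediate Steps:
v(J) = 27 + J (v(J) = (J + 13) + 14 = (13 + J) + 14 = 27 + J)
(v(1 - 1*10) - 1249)**2 = ((27 + (1 - 1*10)) - 1249)**2 = ((27 + (1 - 10)) - 1249)**2 = ((27 - 9) - 1249)**2 = (18 - 1249)**2 = (-1231)**2 = 1515361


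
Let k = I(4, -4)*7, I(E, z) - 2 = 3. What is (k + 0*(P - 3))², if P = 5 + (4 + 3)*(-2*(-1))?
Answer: 1225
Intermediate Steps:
I(E, z) = 5 (I(E, z) = 2 + 3 = 5)
P = 19 (P = 5 + 7*2 = 5 + 14 = 19)
k = 35 (k = 5*7 = 35)
(k + 0*(P - 3))² = (35 + 0*(19 - 3))² = (35 + 0*16)² = (35 + 0)² = 35² = 1225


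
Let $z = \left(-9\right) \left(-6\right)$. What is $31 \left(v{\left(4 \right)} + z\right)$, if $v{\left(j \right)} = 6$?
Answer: $1860$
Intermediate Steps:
$z = 54$
$31 \left(v{\left(4 \right)} + z\right) = 31 \left(6 + 54\right) = 31 \cdot 60 = 1860$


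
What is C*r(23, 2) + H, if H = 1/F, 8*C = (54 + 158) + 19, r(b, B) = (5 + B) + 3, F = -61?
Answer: 70451/244 ≈ 288.73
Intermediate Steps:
r(b, B) = 8 + B
C = 231/8 (C = ((54 + 158) + 19)/8 = (212 + 19)/8 = (1/8)*231 = 231/8 ≈ 28.875)
H = -1/61 (H = 1/(-61) = -1/61 ≈ -0.016393)
C*r(23, 2) + H = 231*(8 + 2)/8 - 1/61 = (231/8)*10 - 1/61 = 1155/4 - 1/61 = 70451/244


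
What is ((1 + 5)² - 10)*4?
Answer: 104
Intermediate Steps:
((1 + 5)² - 10)*4 = (6² - 10)*4 = (36 - 10)*4 = 26*4 = 104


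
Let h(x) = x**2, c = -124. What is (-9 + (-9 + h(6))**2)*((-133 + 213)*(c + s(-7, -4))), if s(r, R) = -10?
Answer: -7718400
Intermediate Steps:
(-9 + (-9 + h(6))**2)*((-133 + 213)*(c + s(-7, -4))) = (-9 + (-9 + 6**2)**2)*((-133 + 213)*(-124 - 10)) = (-9 + (-9 + 36)**2)*(80*(-134)) = (-9 + 27**2)*(-10720) = (-9 + 729)*(-10720) = 720*(-10720) = -7718400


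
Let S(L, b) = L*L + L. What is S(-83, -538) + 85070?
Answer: 91876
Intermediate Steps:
S(L, b) = L + L² (S(L, b) = L² + L = L + L²)
S(-83, -538) + 85070 = -83*(1 - 83) + 85070 = -83*(-82) + 85070 = 6806 + 85070 = 91876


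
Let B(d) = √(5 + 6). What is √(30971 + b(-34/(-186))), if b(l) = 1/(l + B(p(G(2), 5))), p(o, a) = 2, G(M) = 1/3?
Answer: √(526600 + 2880303*√11)/√(17 + 93*√11) ≈ 175.99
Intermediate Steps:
G(M) = ⅓
B(d) = √11
b(l) = 1/(l + √11)
√(30971 + b(-34/(-186))) = √(30971 + 1/(-34/(-186) + √11)) = √(30971 + 1/(-34*(-1/186) + √11)) = √(30971 + 1/(17/93 + √11))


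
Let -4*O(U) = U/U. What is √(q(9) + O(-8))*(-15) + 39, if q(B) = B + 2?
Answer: 39 - 15*√43/2 ≈ -10.181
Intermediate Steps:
q(B) = 2 + B
O(U) = -¼ (O(U) = -U/(4*U) = -¼*1 = -¼)
√(q(9) + O(-8))*(-15) + 39 = √((2 + 9) - ¼)*(-15) + 39 = √(11 - ¼)*(-15) + 39 = √(43/4)*(-15) + 39 = (√43/2)*(-15) + 39 = -15*√43/2 + 39 = 39 - 15*√43/2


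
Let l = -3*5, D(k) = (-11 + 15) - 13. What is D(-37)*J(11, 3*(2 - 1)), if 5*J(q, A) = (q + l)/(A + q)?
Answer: 18/35 ≈ 0.51429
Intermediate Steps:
D(k) = -9 (D(k) = 4 - 13 = -9)
l = -15
J(q, A) = (-15 + q)/(5*(A + q)) (J(q, A) = ((q - 15)/(A + q))/5 = ((-15 + q)/(A + q))/5 = (-15 + q)/(5*(A + q)))
D(-37)*J(11, 3*(2 - 1)) = -9*(-3 + (⅕)*11)/(3*(2 - 1) + 11) = -9*(-3 + 11/5)/(3*1 + 11) = -9*(-4)/((3 + 11)*5) = -9*(-4)/(14*5) = -9*(-2/35) = 18/35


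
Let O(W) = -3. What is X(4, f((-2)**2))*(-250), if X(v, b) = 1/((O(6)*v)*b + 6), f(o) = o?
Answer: 125/21 ≈ 5.9524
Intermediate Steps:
X(v, b) = 1/(6 - 3*b*v) (X(v, b) = 1/((-3*v)*b + 6) = 1/(-3*b*v + 6) = 1/(6 - 3*b*v))
X(4, f((-2)**2))*(-250) = (1/(3*(2 - 1*(-2)**2*4)))*(-250) = (1/(3*(2 - 1*4*4)))*(-250) = (1/(3*(2 - 16)))*(-250) = ((1/3)/(-14))*(-250) = ((1/3)*(-1/14))*(-250) = -1/42*(-250) = 125/21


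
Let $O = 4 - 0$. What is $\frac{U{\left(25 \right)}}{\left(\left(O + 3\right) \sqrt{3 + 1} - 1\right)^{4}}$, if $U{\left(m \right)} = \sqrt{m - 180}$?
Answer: $\frac{i \sqrt{155}}{28561} \approx 0.00043591 i$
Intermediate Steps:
$O = 4$ ($O = 4 + 0 = 4$)
$U{\left(m \right)} = \sqrt{-180 + m}$
$\frac{U{\left(25 \right)}}{\left(\left(O + 3\right) \sqrt{3 + 1} - 1\right)^{4}} = \frac{\sqrt{-180 + 25}}{\left(\left(4 + 3\right) \sqrt{3 + 1} - 1\right)^{4}} = \frac{\sqrt{-155}}{\left(7 \sqrt{4} - 1\right)^{4}} = \frac{i \sqrt{155}}{\left(7 \cdot 2 - 1\right)^{4}} = \frac{i \sqrt{155}}{\left(14 - 1\right)^{4}} = \frac{i \sqrt{155}}{13^{4}} = \frac{i \sqrt{155}}{28561}$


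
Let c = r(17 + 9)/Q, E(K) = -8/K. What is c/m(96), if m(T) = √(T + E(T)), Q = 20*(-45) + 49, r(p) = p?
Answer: -52*√3453/979501 ≈ -0.0031196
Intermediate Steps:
Q = -851 (Q = -900 + 49 = -851)
c = -26/851 (c = (17 + 9)/(-851) = 26*(-1/851) = -26/851 ≈ -0.030552)
m(T) = √(T - 8/T)
c/m(96) = -26/(851*√(96 - 8/96)) = -26/(851*√(96 - 8*1/96)) = -26/(851*√(96 - 1/12)) = -26*2*√3453/1151/851 = -52*√3453/979501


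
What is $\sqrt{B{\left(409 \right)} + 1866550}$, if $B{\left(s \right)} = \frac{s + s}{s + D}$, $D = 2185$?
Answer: $\frac{\sqrt{3139927739423}}{1297} \approx 1366.2$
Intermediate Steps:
$B{\left(s \right)} = \frac{2 s}{2185 + s}$ ($B{\left(s \right)} = \frac{s + s}{s + 2185} = \frac{2 s}{2185 + s}$)
$\sqrt{B{\left(409 \right)} + 1866550} = \sqrt{2 \cdot 409 \frac{1}{2185 + 409} + 1866550} = \sqrt{2 \cdot 409 \cdot \frac{1}{2594} + 1866550} = \sqrt{\frac{409}{1297} + 1866550} = \sqrt{\frac{2420915759}{1297}} = \frac{\sqrt{3139927739423}}{1297}$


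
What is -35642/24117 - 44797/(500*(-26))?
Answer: 617023249/313521000 ≈ 1.9680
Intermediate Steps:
-35642/24117 - 44797/(500*(-26)) = -35642*1/24117 - 44797/(-13000) = -35642/24117 - 44797*(-1/13000) = -35642/24117 + 44797/13000 = 617023249/313521000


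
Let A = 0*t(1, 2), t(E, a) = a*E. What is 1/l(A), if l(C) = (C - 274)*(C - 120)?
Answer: 1/32880 ≈ 3.0414e-5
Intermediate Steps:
t(E, a) = E*a
A = 0 (A = 0*(1*2) = 0*2 = 0)
l(C) = (-274 + C)*(-120 + C)
1/l(A) = 1/(32880 + 0² - 394*0) = 1/(32880 + 0 + 0) = 1/32880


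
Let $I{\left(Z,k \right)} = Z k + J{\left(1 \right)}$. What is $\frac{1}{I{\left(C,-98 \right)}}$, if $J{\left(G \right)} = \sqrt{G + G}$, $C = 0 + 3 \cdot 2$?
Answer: $- \frac{294}{172871} - \frac{\sqrt{2}}{345742} \approx -0.0017048$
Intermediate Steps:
$C = 6$ ($C = 0 + 6 = 6$)
$J{\left(G \right)} = \sqrt{2} \sqrt{G}$ ($J{\left(G \right)} = \sqrt{2 G} = \sqrt{2} \sqrt{G}$)
$I{\left(Z,k \right)} = \sqrt{2} + Z k$ ($I{\left(Z,k \right)} = Z k + \sqrt{2} \sqrt{1} = Z k + \sqrt{2} \cdot 1 = Z k + \sqrt{2} = \sqrt{2} + Z k$)
$\frac{1}{I{\left(C,-98 \right)}} = \frac{1}{\sqrt{2} + 6 \left(-98\right)} = \frac{1}{\sqrt{2} - 588} = \frac{1}{-588 + \sqrt{2}}$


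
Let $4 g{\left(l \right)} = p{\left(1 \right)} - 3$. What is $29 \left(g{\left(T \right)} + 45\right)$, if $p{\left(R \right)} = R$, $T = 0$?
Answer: $\frac{2581}{2} \approx 1290.5$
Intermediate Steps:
$g{\left(l \right)} = - \frac{1}{2}$ ($g{\left(l \right)} = \frac{1 - 3}{4} = \frac{1}{4} \left(-2\right) = - \frac{1}{2}$)
$29 \left(g{\left(T \right)} + 45\right) = 29 \left(- \frac{1}{2} + 45\right) = 29 \cdot \frac{89}{2} = \frac{2581}{2}$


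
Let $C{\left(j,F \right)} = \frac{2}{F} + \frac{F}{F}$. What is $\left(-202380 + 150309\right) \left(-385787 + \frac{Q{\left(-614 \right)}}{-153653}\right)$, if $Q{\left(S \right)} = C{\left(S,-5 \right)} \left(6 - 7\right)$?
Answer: $\frac{15433149228822192}{768265} \approx 2.0088 \cdot 10^{10}$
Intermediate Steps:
$C{\left(j,F \right)} = 1 + \frac{2}{F}$ ($C{\left(j,F \right)} = \frac{2}{F} + 1 = 1 + \frac{2}{F}$)
$Q{\left(S \right)} = - \frac{3}{5}$ ($Q{\left(S \right)} = \frac{2 - 5}{-5} \left(6 - 7\right) = \left(- \frac{1}{5}\right) \left(-3\right) \left(-1\right) = \frac{3}{5} \left(-1\right) = - \frac{3}{5}$)
$\left(-202380 + 150309\right) \left(-385787 + \frac{Q{\left(-614 \right)}}{-153653}\right) = \left(-202380 + 150309\right) \left(-385787 - \frac{3}{5 \left(-153653\right)}\right) = - 52071 \left(-385787 - - \frac{3}{768265}\right) = - 52071 \left(-385787 + \frac{3}{768265}\right) = \left(-52071\right) \left(- \frac{296386649552}{768265}\right) = \frac{15433149228822192}{768265}$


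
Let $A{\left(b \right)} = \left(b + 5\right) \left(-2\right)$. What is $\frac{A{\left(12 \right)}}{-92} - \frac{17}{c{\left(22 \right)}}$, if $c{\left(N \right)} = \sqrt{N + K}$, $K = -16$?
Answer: $\frac{17}{46} - \frac{17 \sqrt{6}}{6} \approx -6.5707$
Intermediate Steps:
$A{\left(b \right)} = -10 - 2 b$ ($A{\left(b \right)} = \left(5 + b\right) \left(-2\right) = -10 - 2 b$)
$c{\left(N \right)} = \sqrt{-16 + N}$ ($c{\left(N \right)} = \sqrt{N - 16} = \sqrt{-16 + N}$)
$\frac{A{\left(12 \right)}}{-92} - \frac{17}{c{\left(22 \right)}} = \frac{-10 - 24}{-92} - \frac{17}{\sqrt{-16 + 22}} = \left(-10 - 24\right) \left(- \frac{1}{92}\right) - \frac{17}{\sqrt{6}} = \left(-34\right) \left(- \frac{1}{92}\right) - 17 \frac{\sqrt{6}}{6} = \frac{17}{46} - \frac{17 \sqrt{6}}{6}$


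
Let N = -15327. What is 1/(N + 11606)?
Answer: -1/3721 ≈ -0.00026874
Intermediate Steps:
1/(N + 11606) = 1/(-15327 + 11606) = 1/(-3721) = -1/3721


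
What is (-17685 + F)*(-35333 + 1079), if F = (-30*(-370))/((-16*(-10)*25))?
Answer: 12113738703/20 ≈ 6.0569e+8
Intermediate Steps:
F = 111/40 (F = 11100/((160*25)) = 11100/4000 = 11100*(1/4000) = 111/40 ≈ 2.7750)
(-17685 + F)*(-35333 + 1079) = (-17685 + 111/40)*(-35333 + 1079) = -707289/40*(-34254) = 12113738703/20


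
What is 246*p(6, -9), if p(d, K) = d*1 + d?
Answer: 2952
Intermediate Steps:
p(d, K) = 2*d (p(d, K) = d + d = 2*d)
246*p(6, -9) = 246*(2*6) = 246*12 = 2952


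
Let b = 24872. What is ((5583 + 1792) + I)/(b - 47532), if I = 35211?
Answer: -21293/11330 ≈ -1.8793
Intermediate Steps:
((5583 + 1792) + I)/(b - 47532) = ((5583 + 1792) + 35211)/(24872 - 47532) = (7375 + 35211)/(-22660) = 42586*(-1/22660) = -21293/11330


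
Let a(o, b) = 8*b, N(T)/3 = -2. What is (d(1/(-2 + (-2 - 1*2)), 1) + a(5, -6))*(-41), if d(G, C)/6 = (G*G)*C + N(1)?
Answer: 20623/6 ≈ 3437.2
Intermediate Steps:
N(T) = -6 (N(T) = 3*(-2) = -6)
d(G, C) = -36 + 6*C*G² (d(G, C) = 6*((G*G)*C - 6) = 6*(G²*C - 6) = 6*(C*G² - 6) = 6*(-6 + C*G²) = -36 + 6*C*G²)
(d(1/(-2 + (-2 - 1*2)), 1) + a(5, -6))*(-41) = ((-36 + 6*1*(1/(-2 + (-2 - 1*2)))²) + 8*(-6))*(-41) = ((-36 + 6*1*(1/(-2 + (-2 - 2)))²) - 48)*(-41) = ((-36 + 6*1*(1/(-2 - 4))²) - 48)*(-41) = ((-36 + 6*1*(1/(-6))²) - 48)*(-41) = ((-36 + 6*1*(-⅙)²) - 48)*(-41) = ((-36 + 6*1*(1/36)) - 48)*(-41) = ((-36 + ⅙) - 48)*(-41) = (-215/6 - 48)*(-41) = -503/6*(-41) = 20623/6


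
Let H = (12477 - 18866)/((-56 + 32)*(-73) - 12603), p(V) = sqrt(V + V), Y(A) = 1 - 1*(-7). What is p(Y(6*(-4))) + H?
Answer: 49793/10851 ≈ 4.5888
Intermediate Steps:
Y(A) = 8 (Y(A) = 1 + 7 = 8)
p(V) = sqrt(2)*sqrt(V) (p(V) = sqrt(2*V) = sqrt(2)*sqrt(V))
H = 6389/10851 (H = -6389/(-24*(-73) - 12603) = -6389/(1752 - 12603) = -6389/(-10851) = -6389*(-1/10851) = 6389/10851 ≈ 0.58879)
p(Y(6*(-4))) + H = sqrt(2)*sqrt(8) + 6389/10851 = sqrt(2)*(2*sqrt(2)) + 6389/10851 = 4 + 6389/10851 = 49793/10851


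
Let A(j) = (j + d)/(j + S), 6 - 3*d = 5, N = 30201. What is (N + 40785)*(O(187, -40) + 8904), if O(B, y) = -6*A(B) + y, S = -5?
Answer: 57219117132/91 ≈ 6.2878e+8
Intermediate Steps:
d = ⅓ (d = 2 - ⅓*5 = 2 - 5/3 = ⅓ ≈ 0.33333)
A(j) = (⅓ + j)/(-5 + j) (A(j) = (j + ⅓)/(j - 5) = (⅓ + j)/(-5 + j))
O(B, y) = y - 6*(⅓ + B)/(-5 + B) (O(B, y) = -6*(⅓ + B)/(-5 + B) + y = y - 6*(⅓ + B)/(-5 + B))
(N + 40785)*(O(187, -40) + 8904) = (30201 + 40785)*((-2 - 6*187 - 40*(-5 + 187))/(-5 + 187) + 8904) = 70986*((-2 - 1122 - 40*182)/182 + 8904) = 70986*((-2 - 1122 - 7280)/182 + 8904) = 70986*((1/182)*(-8404) + 8904) = 70986*(-4202/91 + 8904) = 70986*(806062/91) = 57219117132/91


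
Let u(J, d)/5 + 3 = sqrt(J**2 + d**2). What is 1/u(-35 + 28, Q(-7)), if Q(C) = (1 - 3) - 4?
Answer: 3/380 + sqrt(85)/380 ≈ 0.032157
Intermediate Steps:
Q(C) = -6 (Q(C) = -2 - 4 = -6)
u(J, d) = -15 + 5*sqrt(J**2 + d**2)
1/u(-35 + 28, Q(-7)) = 1/(-15 + 5*sqrt((-35 + 28)**2 + (-6)**2)) = 1/(-15 + 5*sqrt((-7)**2 + 36)) = 1/(-15 + 5*sqrt(49 + 36)) = 1/(-15 + 5*sqrt(85))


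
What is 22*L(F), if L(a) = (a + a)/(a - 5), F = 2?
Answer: -88/3 ≈ -29.333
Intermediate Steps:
L(a) = 2*a/(-5 + a) (L(a) = (2*a)/(-5 + a) = 2*a/(-5 + a))
22*L(F) = 22*(2*2/(-5 + 2)) = 22*(2*2/(-3)) = 22*(2*2*(-⅓)) = 22*(-4/3) = -88/3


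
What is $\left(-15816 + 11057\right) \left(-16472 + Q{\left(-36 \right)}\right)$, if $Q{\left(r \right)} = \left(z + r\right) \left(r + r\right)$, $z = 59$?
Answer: $86271152$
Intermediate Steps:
$Q{\left(r \right)} = 2 r \left(59 + r\right)$ ($Q{\left(r \right)} = \left(59 + r\right) \left(r + r\right) = \left(59 + r\right) 2 r = 2 r \left(59 + r\right)$)
$\left(-15816 + 11057\right) \left(-16472 + Q{\left(-36 \right)}\right) = \left(-15816 + 11057\right) \left(-16472 + 2 \left(-36\right) \left(59 - 36\right)\right) = - 4759 \left(-16472 + 2 \left(-36\right) 23\right) = - 4759 \left(-16472 - 1656\right) = \left(-4759\right) \left(-18128\right) = 86271152$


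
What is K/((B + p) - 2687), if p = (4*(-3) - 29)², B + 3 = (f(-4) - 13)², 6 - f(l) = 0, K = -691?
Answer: 691/960 ≈ 0.71979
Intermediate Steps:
f(l) = 6 (f(l) = 6 - 1*0 = 6 + 0 = 6)
B = 46 (B = -3 + (6 - 13)² = -3 + (-7)² = -3 + 49 = 46)
p = 1681 (p = (-12 - 29)² = (-41)² = 1681)
K/((B + p) - 2687) = -691/((46 + 1681) - 2687) = -691/(1727 - 2687) = -691/(-960) = -691*(-1/960) = 691/960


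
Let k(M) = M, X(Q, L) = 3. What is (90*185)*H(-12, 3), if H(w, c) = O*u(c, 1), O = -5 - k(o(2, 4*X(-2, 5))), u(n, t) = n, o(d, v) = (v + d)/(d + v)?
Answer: -299700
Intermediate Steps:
o(d, v) = 1 (o(d, v) = (d + v)/(d + v) = 1)
O = -6 (O = -5 - 1*1 = -5 - 1 = -6)
H(w, c) = -6*c
(90*185)*H(-12, 3) = (90*185)*(-6*3) = 16650*(-18) = -299700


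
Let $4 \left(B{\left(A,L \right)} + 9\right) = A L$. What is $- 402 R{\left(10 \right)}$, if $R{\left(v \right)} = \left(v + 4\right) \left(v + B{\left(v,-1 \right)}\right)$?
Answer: $8442$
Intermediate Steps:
$B{\left(A,L \right)} = -9 + \frac{A L}{4}$
$R{\left(v \right)} = \left(-9 + \frac{3 v}{4}\right) \left(4 + v\right)$ ($R{\left(v \right)} = \left(v + 4\right) \left(v + \left(-9 + \frac{1}{4} v \left(-1\right)\right)\right) = \left(4 + v\right) \left(v - \left(9 + \frac{v}{4}\right)\right) = \left(4 + v\right) \left(-9 + \frac{3 v}{4}\right) = \left(-9 + \frac{3 v}{4}\right) \left(4 + v\right)$)
$- 402 R{\left(10 \right)} = - 402 \left(-36 - 60 + \frac{3 \cdot 10^{2}}{4}\right) = - 402 \left(-36 - 60 + \frac{3}{4} \cdot 100\right) = - 402 \left(-36 - 60 + 75\right) = \left(-402\right) \left(-21\right) = 8442$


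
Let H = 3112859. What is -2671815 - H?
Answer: -5784674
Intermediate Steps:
-2671815 - H = -2671815 - 1*3112859 = -2671815 - 3112859 = -5784674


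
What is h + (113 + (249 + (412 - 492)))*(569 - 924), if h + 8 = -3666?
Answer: -103784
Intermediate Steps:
h = -3674 (h = -8 - 3666 = -3674)
h + (113 + (249 + (412 - 492)))*(569 - 924) = -3674 + (113 + (249 + (412 - 492)))*(569 - 924) = -3674 + (113 + (249 - 80))*(-355) = -3674 + (113 + 169)*(-355) = -3674 + 282*(-355) = -3674 - 100110 = -103784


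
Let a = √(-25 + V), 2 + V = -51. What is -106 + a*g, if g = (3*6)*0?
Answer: -106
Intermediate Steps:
V = -53 (V = -2 - 51 = -53)
a = I*√78 (a = √(-25 - 53) = √(-78) = I*√78 ≈ 8.8318*I)
g = 0 (g = 18*0 = 0)
-106 + a*g = -106 + (I*√78)*0 = -106 + 0 = -106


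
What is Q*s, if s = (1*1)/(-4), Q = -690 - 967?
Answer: 1657/4 ≈ 414.25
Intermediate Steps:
Q = -1657
s = -¼ (s = 1*(-¼) = -¼ ≈ -0.25000)
Q*s = -1657*(-¼) = 1657/4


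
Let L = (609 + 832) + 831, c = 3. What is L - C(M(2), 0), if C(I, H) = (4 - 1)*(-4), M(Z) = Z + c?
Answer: 2284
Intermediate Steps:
M(Z) = 3 + Z (M(Z) = Z + 3 = 3 + Z)
C(I, H) = -12 (C(I, H) = 3*(-4) = -12)
L = 2272 (L = 1441 + 831 = 2272)
L - C(M(2), 0) = 2272 - 1*(-12) = 2272 + 12 = 2284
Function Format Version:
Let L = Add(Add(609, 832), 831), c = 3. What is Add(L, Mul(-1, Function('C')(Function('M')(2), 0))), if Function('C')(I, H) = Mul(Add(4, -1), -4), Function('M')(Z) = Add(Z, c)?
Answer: 2284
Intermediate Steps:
Function('M')(Z) = Add(3, Z) (Function('M')(Z) = Add(Z, 3) = Add(3, Z))
Function('C')(I, H) = -12 (Function('C')(I, H) = Mul(3, -4) = -12)
L = 2272 (L = Add(1441, 831) = 2272)
Add(L, Mul(-1, Function('C')(Function('M')(2), 0))) = Add(2272, Mul(-1, -12)) = Add(2272, 12) = 2284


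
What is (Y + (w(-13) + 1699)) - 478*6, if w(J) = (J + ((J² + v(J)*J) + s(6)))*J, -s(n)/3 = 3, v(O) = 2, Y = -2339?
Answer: -5081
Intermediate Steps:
s(n) = -9 (s(n) = -3*3 = -9)
w(J) = J*(-9 + J² + 3*J) (w(J) = (J + ((J² + 2*J) - 9))*J = (J + (-9 + J² + 2*J))*J = (-9 + J² + 3*J)*J = J*(-9 + J² + 3*J))
(Y + (w(-13) + 1699)) - 478*6 = (-2339 + (-13*(-9 + (-13)² + 3*(-13)) + 1699)) - 478*6 = (-2339 + (-13*(-9 + 169 - 39) + 1699)) - 2868 = (-2339 + (-13*121 + 1699)) - 2868 = (-2339 + (-1573 + 1699)) - 2868 = (-2339 + 126) - 2868 = -2213 - 2868 = -5081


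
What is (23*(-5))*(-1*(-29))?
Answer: -3335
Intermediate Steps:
(23*(-5))*(-1*(-29)) = -115*29 = -3335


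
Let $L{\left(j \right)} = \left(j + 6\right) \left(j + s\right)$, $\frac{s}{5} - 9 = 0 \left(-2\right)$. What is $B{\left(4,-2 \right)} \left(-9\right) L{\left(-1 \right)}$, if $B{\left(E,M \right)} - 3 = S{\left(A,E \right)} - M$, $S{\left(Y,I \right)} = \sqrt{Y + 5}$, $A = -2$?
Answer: $-9900 - 1980 \sqrt{3} \approx -13329.0$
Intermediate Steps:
$s = 45$ ($s = 45 + 5 \cdot 0 \left(-2\right) = 45 + 5 \cdot 0 = 45 + 0 = 45$)
$S{\left(Y,I \right)} = \sqrt{5 + Y}$
$B{\left(E,M \right)} = 3 + \sqrt{3} - M$ ($B{\left(E,M \right)} = 3 - \left(M - \sqrt{5 - 2}\right) = 3 - \left(M - \sqrt{3}\right) = 3 + \sqrt{3} - M$)
$L{\left(j \right)} = \left(6 + j\right) \left(45 + j\right)$ ($L{\left(j \right)} = \left(j + 6\right) \left(j + 45\right) = \left(6 + j\right) \left(45 + j\right)$)
$B{\left(4,-2 \right)} \left(-9\right) L{\left(-1 \right)} = \left(3 + \sqrt{3} - -2\right) \left(-9\right) \left(270 + \left(-1\right)^{2} + 51 \left(-1\right)\right) = \left(3 + \sqrt{3} + 2\right) \left(-9\right) \left(270 + 1 - 51\right) = \left(5 + \sqrt{3}\right) \left(-9\right) 220 = \left(-45 - 9 \sqrt{3}\right) 220 = -9900 - 1980 \sqrt{3}$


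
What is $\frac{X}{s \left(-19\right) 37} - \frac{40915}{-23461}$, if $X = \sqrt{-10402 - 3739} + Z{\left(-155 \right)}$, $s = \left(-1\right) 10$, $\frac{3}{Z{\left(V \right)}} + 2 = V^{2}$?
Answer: $\frac{6909794416733}{3962133329090} + \frac{i \sqrt{14141}}{7030} \approx 1.744 + 0.016916 i$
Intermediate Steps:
$Z{\left(V \right)} = \frac{3}{-2 + V^{2}}$
$s = -10$
$X = \frac{3}{24023} + i \sqrt{14141}$ ($X = \sqrt{-10402 - 3739} + \frac{3}{-2 + \left(-155\right)^{2}} = \sqrt{-14141} + \frac{3}{-2 + 24025} = i \sqrt{14141} + \frac{3}{24023} = \frac{3}{24023} + i \sqrt{14141} \approx 0.00012488 + 118.92 i$)
$\frac{X}{s \left(-19\right) 37} - \frac{40915}{-23461} = \frac{\frac{3}{24023} + i \sqrt{14141}}{\left(-10\right) \left(-19\right) 37} - \frac{40915}{-23461} = \frac{\frac{3}{24023} + i \sqrt{14141}}{190 \cdot 37} - - \frac{40915}{23461} = \frac{\frac{3}{24023} + i \sqrt{14141}}{7030} + \frac{40915}{23461} = \left(\frac{3}{24023} + i \sqrt{14141}\right) \frac{1}{7030} + \frac{40915}{23461} = \left(\frac{3}{168881690} + \frac{i \sqrt{14141}}{7030}\right) + \frac{40915}{23461} = \frac{6909794416733}{3962133329090} + \frac{i \sqrt{14141}}{7030}$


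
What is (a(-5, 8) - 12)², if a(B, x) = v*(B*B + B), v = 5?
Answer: 7744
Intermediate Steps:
a(B, x) = 5*B + 5*B² (a(B, x) = 5*(B*B + B) = 5*(B² + B) = 5*(B + B²) = 5*B + 5*B²)
(a(-5, 8) - 12)² = (5*(-5)*(1 - 5) - 12)² = (5*(-5)*(-4) - 12)² = (100 - 12)² = 88² = 7744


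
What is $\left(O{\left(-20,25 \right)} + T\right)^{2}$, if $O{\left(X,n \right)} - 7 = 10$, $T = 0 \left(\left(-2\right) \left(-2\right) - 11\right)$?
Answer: $289$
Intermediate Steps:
$T = 0$ ($T = 0 \left(4 - 11\right) = 0 \left(-7\right) = 0$)
$O{\left(X,n \right)} = 17$ ($O{\left(X,n \right)} = 7 + 10 = 17$)
$\left(O{\left(-20,25 \right)} + T\right)^{2} = \left(17 + 0\right)^{2} = 17^{2} = 289$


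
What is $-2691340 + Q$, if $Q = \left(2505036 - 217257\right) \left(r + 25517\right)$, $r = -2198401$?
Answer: $-4971081075976$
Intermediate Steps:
$Q = -4971078384636$ ($Q = \left(2505036 - 217257\right) \left(-2198401 + 25517\right) = 2287779 \left(-2172884\right) = -4971078384636$)
$-2691340 + Q = -2691340 - 4971078384636 = -4971081075976$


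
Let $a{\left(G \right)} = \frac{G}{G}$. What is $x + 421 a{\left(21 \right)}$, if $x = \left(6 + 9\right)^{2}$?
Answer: $646$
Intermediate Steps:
$a{\left(G \right)} = 1$
$x = 225$ ($x = 15^{2} = 225$)
$x + 421 a{\left(21 \right)} = 225 + 421 \cdot 1 = 225 + 421 = 646$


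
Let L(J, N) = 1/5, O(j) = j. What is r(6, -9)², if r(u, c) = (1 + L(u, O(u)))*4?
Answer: 576/25 ≈ 23.040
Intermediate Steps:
L(J, N) = ⅕
r(u, c) = 24/5 (r(u, c) = (1 + ⅕)*4 = (6/5)*4 = 24/5)
r(6, -9)² = (24/5)² = 576/25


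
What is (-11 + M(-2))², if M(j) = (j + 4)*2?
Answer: 49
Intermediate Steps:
M(j) = 8 + 2*j (M(j) = (4 + j)*2 = 8 + 2*j)
(-11 + M(-2))² = (-11 + (8 + 2*(-2)))² = (-11 + (8 - 4))² = (-11 + 4)² = (-7)² = 49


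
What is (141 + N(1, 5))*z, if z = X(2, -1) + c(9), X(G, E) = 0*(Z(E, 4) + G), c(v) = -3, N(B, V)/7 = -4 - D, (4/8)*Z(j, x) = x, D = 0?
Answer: -339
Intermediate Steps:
Z(j, x) = 2*x
N(B, V) = -28 (N(B, V) = 7*(-4 - 1*0) = 7*(-4 + 0) = 7*(-4) = -28)
X(G, E) = 0 (X(G, E) = 0*(2*4 + G) = 0*(8 + G) = 0)
z = -3 (z = 0 - 3 = -3)
(141 + N(1, 5))*z = (141 - 28)*(-3) = 113*(-3) = -339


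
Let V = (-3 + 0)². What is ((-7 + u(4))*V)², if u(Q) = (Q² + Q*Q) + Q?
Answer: 68121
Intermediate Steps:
u(Q) = Q + 2*Q² (u(Q) = (Q² + Q²) + Q = 2*Q² + Q = Q + 2*Q²)
V = 9 (V = (-3)² = 9)
((-7 + u(4))*V)² = ((-7 + 4*(1 + 2*4))*9)² = ((-7 + 4*(1 + 8))*9)² = ((-7 + 4*9)*9)² = ((-7 + 36)*9)² = (29*9)² = 261² = 68121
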